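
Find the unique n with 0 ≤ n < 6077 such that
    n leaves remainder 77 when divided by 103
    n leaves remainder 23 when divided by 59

From n ≡ 77 (mod 103) write n = 77 + 103t. Substituting into n ≡ 23 (mod 59) gives 103t ≡ 5 (mod 59), and since 44⁻¹ ≡ 55 (mod 59), t ≡ 39. Hence n ≡ 77 + 103·39 = 4094 (mod 6077).

4094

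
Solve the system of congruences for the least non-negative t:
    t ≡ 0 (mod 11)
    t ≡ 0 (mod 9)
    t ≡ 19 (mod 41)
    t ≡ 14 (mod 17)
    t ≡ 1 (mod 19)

1243836

The moduli are pairwise coprime; N = 11·9·41·17·19 = 1311057.
N/11 = 119187; 119187 ≡ 2 (mod 11); 2·6 ≡ 1, so inverse 6.
N/9 = 145673; 145673 ≡ 8 (mod 9); 8·8 ≡ 1, so inverse 8.
N/41 = 31977; 31977 ≡ 38 (mod 41); 38·27 ≡ 1, so inverse 27.
N/17 = 77121; 77121 ≡ 9 (mod 17); 9·2 ≡ 1, so inverse 2.
N/19 = 69003; 69003 ≡ 14 (mod 19); 14·15 ≡ 1, so inverse 15.
t ≡ 0·119187·6 + 0·145673·8 + 19·31977·27 + 14·77121·2 + 1·69003·15 = 19598634.
19598634 mod 1311057 = 1243836.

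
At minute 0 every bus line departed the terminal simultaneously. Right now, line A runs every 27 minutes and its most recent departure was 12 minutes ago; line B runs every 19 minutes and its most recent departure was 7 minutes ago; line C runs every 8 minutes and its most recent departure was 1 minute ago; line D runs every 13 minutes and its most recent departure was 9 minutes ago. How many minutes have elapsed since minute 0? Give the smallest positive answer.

The moduli are pairwise coprime; N = 27·19·8·13 = 53352.
N/27 = 1976; 1976 ≡ 5 (mod 27); 5·11 ≡ 1, so inverse 11.
N/19 = 2808; 2808 ≡ 15 (mod 19); 15·14 ≡ 1, so inverse 14.
N/8 = 6669; 6669 ≡ 5 (mod 8); 5·5 ≡ 1, so inverse 5.
N/13 = 4104; 4104 ≡ 9 (mod 13); 9·3 ≡ 1, so inverse 3.
t ≡ 12·1976·11 + 7·2808·14 + 1·6669·5 + 9·4104·3 = 680169.
680169 mod 53352 = 39945.

39945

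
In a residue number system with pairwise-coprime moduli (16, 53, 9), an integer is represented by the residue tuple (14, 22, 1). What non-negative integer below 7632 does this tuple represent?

6382

The moduli are pairwise coprime; N = 16·53·9 = 7632.
N/16 = 477; 477 ≡ 13 (mod 16); 13·5 ≡ 1, so inverse 5.
N/53 = 144; 144 ≡ 38 (mod 53); 38·7 ≡ 1, so inverse 7.
N/9 = 848; 848 ≡ 2 (mod 9); 2·5 ≡ 1, so inverse 5.
x ≡ 14·477·5 + 22·144·7 + 1·848·5 = 59806.
59806 mod 7632 = 6382.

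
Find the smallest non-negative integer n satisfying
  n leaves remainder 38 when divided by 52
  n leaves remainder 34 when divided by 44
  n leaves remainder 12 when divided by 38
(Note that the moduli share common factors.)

gcd(52, 44) = 4 and 4 | (34 − 38), so the pair is consistent; merging gives n ≡ 298 (mod 572), where 572 = lcm(52, 44).
gcd(572, 38) = 2 and 2 | (12 − 298), so the pair is consistent; merging gives n ≡ 5446 (mod 10868), where 10868 = lcm(572, 38).
The solution is unique modulo lcm(52, 44, 38) = 10868.

5446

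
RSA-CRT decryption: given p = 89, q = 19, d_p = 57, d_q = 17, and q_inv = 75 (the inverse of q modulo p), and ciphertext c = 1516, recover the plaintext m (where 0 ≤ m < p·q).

m₁ = c^(d_p) mod p: c ≡ 3 (mod 89), and 3^57 mod 89 = 23.
m₂ = c^(d_q) mod q: c ≡ 15 (mod 19), and 15^17 mod 19 = 14.
h = q_inv·(m₁ − m₂) mod p = 75·(23 − 14) mod 89 = 52.
m = m₂ + h·q = 14 + 52·19 = 1002.

1002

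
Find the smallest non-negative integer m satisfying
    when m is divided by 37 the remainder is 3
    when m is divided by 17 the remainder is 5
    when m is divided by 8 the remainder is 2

From m ≡ 3 (mod 37) write m = 3 + 37t. Substituting into m ≡ 5 (mod 17) gives 37t ≡ 2 (mod 17), and since 3⁻¹ ≡ 6 (mod 17), t ≡ 12. Hence m ≡ 3 + 37·12 = 447 (mod 629).
From m ≡ 447 (mod 629) write m = 447 + 629t. Substituting into m ≡ 2 (mod 8) gives 629t ≡ 3 (mod 8), and since 5⁻¹ ≡ 5 (mod 8), t ≡ 7. Hence m ≡ 447 + 629·7 = 4850 (mod 5032).

4850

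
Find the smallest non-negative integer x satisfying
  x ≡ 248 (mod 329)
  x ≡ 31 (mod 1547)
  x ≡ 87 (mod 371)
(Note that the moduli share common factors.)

gcd(329, 1547) = 7 and 7 | (31 − 248), so the pair is consistent; merging gives x ≡ 43347 (mod 72709), where 72709 = lcm(329, 1547).
gcd(72709, 371) = 7 and 7 | (87 − 43347), so the pair is consistent; merging gives x ≡ 2370035 (mod 3853577), where 3853577 = lcm(72709, 371).
The solution is unique modulo lcm(329, 1547, 371) = 3853577.

2370035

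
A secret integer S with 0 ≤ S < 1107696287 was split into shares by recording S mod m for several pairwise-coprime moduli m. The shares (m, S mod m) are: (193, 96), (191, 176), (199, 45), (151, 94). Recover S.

817629156

The moduli are pairwise coprime; N = 193·191·199·151 = 1107696287.
N/193 = 5739359; 5739359 ≡ 118 (mod 193); 118·18 ≡ 1, so inverse 18.
N/191 = 5799457; 5799457 ≡ 124 (mod 191); 124·57 ≡ 1, so inverse 57.
N/199 = 5566313; 5566313 ≡ 84 (mod 199); 84·154 ≡ 1, so inverse 154.
N/151 = 7335737; 7335737 ≡ 6 (mod 151); 6·126 ≡ 1, so inverse 126.
S ≡ 96·5739359·18 + 176·5799457·57 + 45·5566313·154 + 94·7335737·126 = 193556783094.
193556783094 mod 1107696287 = 817629156.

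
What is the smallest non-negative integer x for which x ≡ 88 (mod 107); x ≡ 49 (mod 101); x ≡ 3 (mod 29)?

The moduli are pairwise coprime; N = 107·101·29 = 313403.
N/107 = 2929; 2929 ≡ 40 (mod 107); 40·99 ≡ 1, so inverse 99.
N/101 = 3103; 3103 ≡ 73 (mod 101); 73·18 ≡ 1, so inverse 18.
N/29 = 10807; 10807 ≡ 19 (mod 29); 19·26 ≡ 1, so inverse 26.
x ≡ 88·2929·99 + 49·3103·18 + 3·10807·26 = 29097240.
29097240 mod 313403 = 264164.

264164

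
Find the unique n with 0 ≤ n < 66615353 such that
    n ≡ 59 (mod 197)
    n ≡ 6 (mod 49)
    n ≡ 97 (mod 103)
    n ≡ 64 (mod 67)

13301105

The moduli are pairwise coprime; M = 197·49·103·67 = 66615353.
M/197 = 338149; 338149 ≡ 97 (mod 197); 97·65 ≡ 1, so inverse 65.
M/49 = 1359497; 1359497 ≡ 41 (mod 49); 41·6 ≡ 1, so inverse 6.
M/103 = 646751; 646751 ≡ 14 (mod 103); 14·81 ≡ 1, so inverse 81.
M/67 = 994259; 994259 ≡ 46 (mod 67); 46·51 ≡ 1, so inverse 51.
n ≡ 59·338149·65 + 6·1359497·6 + 97·646751·81 + 64·994259·51 = 9672527290.
9672527290 mod 66615353 = 13301105.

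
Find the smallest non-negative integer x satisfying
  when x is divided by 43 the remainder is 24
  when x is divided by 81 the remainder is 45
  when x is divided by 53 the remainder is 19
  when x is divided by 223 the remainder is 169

37406412

The moduli are pairwise coprime; N = 43·81·53·223 = 41165577.
N/43 = 957339; 957339 ≡ 30 (mod 43); 30·33 ≡ 1, so inverse 33.
N/81 = 508217; 508217 ≡ 23 (mod 81); 23·74 ≡ 1, so inverse 74.
N/53 = 776709; 776709 ≡ 47 (mod 53); 47·44 ≡ 1, so inverse 44.
N/223 = 184599; 184599 ≡ 178 (mod 223); 178·109 ≡ 1, so inverse 109.
x ≡ 24·957339·33 + 45·508217·74 + 19·776709·44 + 169·184599·109 = 6500402001.
6500402001 mod 41165577 = 37406412.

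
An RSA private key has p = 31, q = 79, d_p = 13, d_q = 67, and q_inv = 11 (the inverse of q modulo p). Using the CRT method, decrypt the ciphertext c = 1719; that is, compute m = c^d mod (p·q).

m₁ = c^(d_p) mod p: c ≡ 14 (mod 31), and 14^13 mod 31 = 28.
m₂ = c^(d_q) mod q: c ≡ 60 (mod 79), and 60^67 mod 79 = 53.
h = q_inv·(m₁ − m₂) mod p = 11·(28 − 53) mod 31 = 4.
m = m₂ + h·q = 53 + 4·79 = 369.

369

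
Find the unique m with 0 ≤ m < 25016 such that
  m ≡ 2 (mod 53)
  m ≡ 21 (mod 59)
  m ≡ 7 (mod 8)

5567

Combine the congruences pairwise.
From m ≡ 2 (mod 53) write m = 2 + 53t. Substituting into m ≡ 21 (mod 59) gives 53t ≡ 19 (mod 59), and since 53⁻¹ ≡ 49 (mod 59), t ≡ 46. Hence m ≡ 2 + 53·46 = 2440 (mod 3127).
From m ≡ 2440 (mod 3127) write m = 2440 + 3127t. Substituting into m ≡ 7 (mod 8) gives 3127t ≡ 7 (mod 8), and since 7⁻¹ ≡ 7 (mod 8), t ≡ 1. Hence m ≡ 2440 + 3127·1 = 5567 (mod 25016).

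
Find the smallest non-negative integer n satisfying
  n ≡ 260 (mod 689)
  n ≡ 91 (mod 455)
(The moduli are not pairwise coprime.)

gcd(689, 455) = 13 and 13 | (91 − 260), so the pair is consistent; merging gives n ≡ 6461 (mod 24115), where 24115 = lcm(689, 455).
The solution is unique modulo lcm(689, 455) = 24115.

6461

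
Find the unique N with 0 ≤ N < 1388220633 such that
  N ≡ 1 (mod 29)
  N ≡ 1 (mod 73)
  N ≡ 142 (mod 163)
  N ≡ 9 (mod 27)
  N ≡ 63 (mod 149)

From N ≡ 1 (mod 29) write N = 1 + 29t. Substituting into N ≡ 1 (mod 73) gives 29t ≡ 0 (mod 73), and since 29⁻¹ ≡ 68 (mod 73), t ≡ 0. Hence N ≡ 1 + 29·0 = 1 (mod 2117).
From N ≡ 1 (mod 2117) write N = 1 + 2117t. Substituting into N ≡ 142 (mod 163) gives 2117t ≡ 141 (mod 163), and since 161⁻¹ ≡ 81 (mod 163), t ≡ 11. Hence N ≡ 1 + 2117·11 = 23288 (mod 345071).
From N ≡ 23288 (mod 345071) write N = 23288 + 345071t. Substituting into N ≡ 9 (mod 27) gives 345071t ≡ 22 (mod 27), and since 11⁻¹ ≡ 5 (mod 27), t ≡ 2. Hence N ≡ 23288 + 345071·2 = 713430 (mod 9316917).
From N ≡ 713430 (mod 9316917) write N = 713430 + 9316917t. Substituting into N ≡ 63 (mod 149) gives 9316917t ≡ 45 (mod 149), and since 96⁻¹ ≡ 104 (mod 149), t ≡ 61. Hence N ≡ 713430 + 9316917·61 = 569045367 (mod 1388220633).

569045367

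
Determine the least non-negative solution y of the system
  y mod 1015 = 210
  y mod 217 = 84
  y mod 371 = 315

1109605

Combine the congruences pairwise.
gcd(1015, 217) = 7 and 7 | (84 − 210), so the pair is consistent; merging gives y ≡ 8330 (mod 31465), where 31465 = lcm(1015, 217).
gcd(31465, 371) = 7 and 7 | (315 − 8330), so the pair is consistent; merging gives y ≡ 1109605 (mod 1667645), where 1667645 = lcm(31465, 371).
The solution is unique modulo lcm(1015, 217, 371) = 1667645.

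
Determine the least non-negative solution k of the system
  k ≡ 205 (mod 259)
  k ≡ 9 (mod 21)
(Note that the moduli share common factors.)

723

gcd(259, 21) = 7 and 7 | (9 − 205), so the pair is consistent; merging gives k ≡ 723 (mod 777), where 777 = lcm(259, 21).
The solution is unique modulo lcm(259, 21) = 777.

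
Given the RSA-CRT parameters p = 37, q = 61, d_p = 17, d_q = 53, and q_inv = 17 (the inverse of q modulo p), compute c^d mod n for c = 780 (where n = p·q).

m₁ = c^(d_p) mod p: c ≡ 3 (mod 37), and 3^17 mod 37 = 25.
m₂ = c^(d_q) mod q: c ≡ 48 (mod 61), and 48^53 mod 61 = 14.
h = q_inv·(m₁ − m₂) mod p = 17·(25 − 14) mod 37 = 2.
m = m₂ + h·q = 14 + 2·61 = 136.

136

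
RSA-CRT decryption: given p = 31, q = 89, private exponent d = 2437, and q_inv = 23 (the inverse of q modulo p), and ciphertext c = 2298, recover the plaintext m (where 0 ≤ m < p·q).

d_p = d mod (p−1) = 2437 mod 30 = 7; d_q = d mod (q−1) = 61.
m₁ = c^(d_p) mod p: c ≡ 4 (mod 31), and 4^7 mod 31 = 16.
m₂ = c^(d_q) mod q: c ≡ 73 (mod 89), and 73^61 mod 89 = 85.
h = q_inv·(m₁ − m₂) mod p = 23·(16 − 85) mod 31 = 25.
m = m₂ + h·q = 85 + 25·89 = 2310.

2310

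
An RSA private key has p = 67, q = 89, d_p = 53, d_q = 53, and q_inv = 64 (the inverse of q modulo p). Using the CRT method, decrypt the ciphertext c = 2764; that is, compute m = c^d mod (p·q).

2334

m₁ = c^(d_p) mod p: c ≡ 17 (mod 67), and 17^53 mod 67 = 56.
m₂ = c^(d_q) mod q: c ≡ 5 (mod 89), and 5^53 mod 89 = 20.
h = q_inv·(m₁ − m₂) mod p = 64·(56 − 20) mod 67 = 26.
m = m₂ + h·q = 20 + 26·89 = 2334.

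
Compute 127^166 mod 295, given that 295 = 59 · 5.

Mod 59: 127 ≡ 9; by Fermat, exponent reduces to 166 mod 58 = 50; 9^50 ≡ 25 (mod 59).
Mod 5: 127 ≡ 2; by Fermat, exponent reduces to 166 mod 4 = 2; 2^2 ≡ 4 (mod 5).
Combine by CRT: x ≡ 25 (mod 59), x ≡ 4 (mod 5) ⇒ x ≡ 84 (mod 295).

84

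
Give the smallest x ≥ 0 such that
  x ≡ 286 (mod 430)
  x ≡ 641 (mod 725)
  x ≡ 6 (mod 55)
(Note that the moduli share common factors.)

381266

Combine the congruences pairwise.
gcd(430, 725) = 5 and 5 | (641 − 286), so the pair is consistent; merging gives x ≡ 7166 (mod 62350), where 62350 = lcm(430, 725).
gcd(62350, 55) = 5 and 5 | (6 − 7166), so the pair is consistent; merging gives x ≡ 381266 (mod 685850), where 685850 = lcm(62350, 55).
The solution is unique modulo lcm(430, 725, 55) = 685850.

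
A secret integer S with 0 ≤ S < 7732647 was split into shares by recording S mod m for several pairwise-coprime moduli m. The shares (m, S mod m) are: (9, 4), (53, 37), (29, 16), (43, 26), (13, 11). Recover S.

1740451

The moduli are pairwise coprime; N = 9·53·29·43·13 = 7732647.
N/9 = 859183; 859183 ≡ 7 (mod 9); 7·4 ≡ 1, so inverse 4.
N/53 = 145899; 145899 ≡ 43 (mod 53); 43·37 ≡ 1, so inverse 37.
N/29 = 266643; 266643 ≡ 17 (mod 29); 17·12 ≡ 1, so inverse 12.
N/43 = 179829; 179829 ≡ 3 (mod 43); 3·29 ≡ 1, so inverse 29.
N/13 = 594819; 594819 ≡ 4 (mod 13); 4·10 ≡ 1, so inverse 10.
S ≡ 4·859183·4 + 37·145899·37 + 16·266643·12 + 26·179829·29 + 11·594819·10 = 465699271.
465699271 mod 7732647 = 1740451.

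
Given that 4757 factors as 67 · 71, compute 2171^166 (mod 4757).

3658

Mod 67: 2171 ≡ 27; by Fermat, exponent reduces to 166 mod 66 = 34; 27^34 ≡ 40 (mod 67).
Mod 71: 2171 ≡ 41; by Fermat, exponent reduces to 166 mod 70 = 26; 41^26 ≡ 37 (mod 71).
Combine by CRT: x ≡ 40 (mod 67), x ≡ 37 (mod 71) ⇒ x ≡ 3658 (mod 4757).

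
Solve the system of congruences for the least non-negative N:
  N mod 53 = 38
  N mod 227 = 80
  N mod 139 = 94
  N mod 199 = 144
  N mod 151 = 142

From N ≡ 38 (mod 53) write N = 38 + 53t. Substituting into N ≡ 80 (mod 227) gives 53t ≡ 42 (mod 227), and since 53⁻¹ ≡ 30 (mod 227), t ≡ 125. Hence N ≡ 38 + 53·125 = 6663 (mod 12031).
From N ≡ 6663 (mod 12031) write N = 6663 + 12031t. Substituting into N ≡ 94 (mod 139) gives 12031t ≡ 103 (mod 139), and since 77⁻¹ ≡ 65 (mod 139), t ≡ 23. Hence N ≡ 6663 + 12031·23 = 283376 (mod 1672309).
From N ≡ 283376 (mod 1672309) write N = 283376 + 1672309t. Substituting into N ≡ 144 (mod 199) gives 1672309t ≡ 144 (mod 199), and since 112⁻¹ ≡ 16 (mod 199), t ≡ 115. Hence N ≡ 283376 + 1672309·115 = 192598911 (mod 332789491).
From N ≡ 192598911 (mod 332789491) write N = 192598911 + 332789491t. Substituting into N ≡ 142 (mod 151) gives 332789491t ≡ 70 (mod 151), and since 138⁻¹ ≡ 58 (mod 151), t ≡ 134. Hence N ≡ 192598911 + 332789491·134 = 44786390705 (mod 50251213141).

44786390705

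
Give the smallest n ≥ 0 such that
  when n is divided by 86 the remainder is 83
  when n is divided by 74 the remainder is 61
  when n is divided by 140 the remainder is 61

72581

gcd(86, 74) = 2 and 2 | (61 − 83), so the pair is consistent; merging gives n ≡ 2577 (mod 3182), where 3182 = lcm(86, 74).
gcd(3182, 140) = 2 and 2 | (61 − 2577), so the pair is consistent; merging gives n ≡ 72581 (mod 222740), where 222740 = lcm(3182, 140).
The solution is unique modulo lcm(86, 74, 140) = 222740.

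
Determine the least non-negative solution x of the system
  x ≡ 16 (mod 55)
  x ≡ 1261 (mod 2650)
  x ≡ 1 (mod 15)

Combine the congruences pairwise.
gcd(55, 2650) = 5 and 5 | (1261 − 16), so the pair is consistent; merging gives x ≡ 6561 (mod 29150), where 29150 = lcm(55, 2650).
gcd(29150, 15) = 5 and 5 | (1 − 6561), so the pair is consistent; merging gives x ≡ 64861 (mod 87450), where 87450 = lcm(29150, 15).
The solution is unique modulo lcm(55, 2650, 15) = 87450.

64861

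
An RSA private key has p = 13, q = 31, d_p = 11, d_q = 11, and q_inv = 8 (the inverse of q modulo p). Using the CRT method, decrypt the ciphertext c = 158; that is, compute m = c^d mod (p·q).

m₁ = c^(d_p) mod p: c ≡ 2 (mod 13), and 2^11 mod 13 = 7.
m₂ = c^(d_q) mod q: c ≡ 3 (mod 31), and 3^11 mod 31 = 13.
h = q_inv·(m₁ − m₂) mod p = 8·(7 − 13) mod 13 = 4.
m = m₂ + h·q = 13 + 4·31 = 137.

137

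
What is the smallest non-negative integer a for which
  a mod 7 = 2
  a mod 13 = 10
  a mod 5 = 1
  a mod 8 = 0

296

The moduli are pairwise coprime; N = 7·13·5·8 = 3640.
N/7 = 520; 520 ≡ 2 (mod 7); 2·4 ≡ 1, so inverse 4.
N/13 = 280; 280 ≡ 7 (mod 13); 7·2 ≡ 1, so inverse 2.
N/5 = 728; 728 ≡ 3 (mod 5); 3·2 ≡ 1, so inverse 2.
N/8 = 455; 455 ≡ 7 (mod 8); 7·7 ≡ 1, so inverse 7.
a ≡ 2·520·4 + 10·280·2 + 1·728·2 + 0·455·7 = 11216.
11216 mod 3640 = 296.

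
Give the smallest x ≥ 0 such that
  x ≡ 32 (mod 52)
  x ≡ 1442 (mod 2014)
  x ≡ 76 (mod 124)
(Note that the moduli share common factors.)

1191716

gcd(52, 2014) = 2 and 2 | (1442 − 32), so the pair is consistent; merging gives x ≡ 39708 (mod 52364), where 52364 = lcm(52, 2014).
gcd(52364, 124) = 4 and 4 | (76 − 39708), so the pair is consistent; merging gives x ≡ 1191716 (mod 1623284), where 1623284 = lcm(52364, 124).
The solution is unique modulo lcm(52, 2014, 124) = 1623284.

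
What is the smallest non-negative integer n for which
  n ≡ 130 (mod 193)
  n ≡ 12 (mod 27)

Combine the congruences pairwise.
From n ≡ 130 (mod 193) write n = 130 + 193t. Substituting into n ≡ 12 (mod 27) gives 193t ≡ 17 (mod 27), and since 4⁻¹ ≡ 7 (mod 27), t ≡ 11. Hence n ≡ 130 + 193·11 = 2253 (mod 5211).

2253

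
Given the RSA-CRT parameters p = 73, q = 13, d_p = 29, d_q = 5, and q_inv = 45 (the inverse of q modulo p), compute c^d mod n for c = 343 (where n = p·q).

460

m₁ = c^(d_p) mod p: c ≡ 51 (mod 73), and 51^29 mod 73 = 22.
m₂ = c^(d_q) mod q: c ≡ 5 (mod 13), and 5^5 mod 13 = 5.
h = q_inv·(m₁ − m₂) mod p = 45·(22 − 5) mod 73 = 35.
m = m₂ + h·q = 5 + 35·13 = 460.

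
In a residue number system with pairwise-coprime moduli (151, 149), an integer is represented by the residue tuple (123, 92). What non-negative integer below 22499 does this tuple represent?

9032

Combine the congruences pairwise.
From x ≡ 123 (mod 151) write x = 123 + 151t. Substituting into x ≡ 92 (mod 149) gives 151t ≡ 118 (mod 149), and since 2⁻¹ ≡ 75 (mod 149), t ≡ 59. Hence x ≡ 123 + 151·59 = 9032 (mod 22499).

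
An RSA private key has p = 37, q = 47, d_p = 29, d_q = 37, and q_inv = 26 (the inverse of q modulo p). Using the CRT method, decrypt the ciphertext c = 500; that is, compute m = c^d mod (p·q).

m₁ = c^(d_p) mod p: c ≡ 19 (mod 37), and 19^29 mod 37 = 17.
m₂ = c^(d_q) mod q: c ≡ 30 (mod 47), and 30^37 mod 47 = 38.
h = q_inv·(m₁ − m₂) mod p = 26·(17 − 38) mod 37 = 9.
m = m₂ + h·q = 38 + 9·47 = 461.

461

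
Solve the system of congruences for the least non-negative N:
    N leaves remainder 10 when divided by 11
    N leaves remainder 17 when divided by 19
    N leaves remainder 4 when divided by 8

340

Combine the congruences pairwise.
From N ≡ 10 (mod 11) write N = 10 + 11t. Substituting into N ≡ 17 (mod 19) gives 11t ≡ 7 (mod 19), and since 11⁻¹ ≡ 7 (mod 19), t ≡ 11. Hence N ≡ 10 + 11·11 = 131 (mod 209).
From N ≡ 131 (mod 209) write N = 131 + 209t. Substituting into N ≡ 4 (mod 8) gives 209t ≡ 1 (mod 8), and since 1⁻¹ ≡ 1 (mod 8), t ≡ 1. Hence N ≡ 131 + 209·1 = 340 (mod 1672).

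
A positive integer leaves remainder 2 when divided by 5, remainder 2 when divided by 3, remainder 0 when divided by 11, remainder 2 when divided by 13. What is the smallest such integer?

1562

The moduli are pairwise coprime; N = 5·3·11·13 = 2145.
N/5 = 429; 429 ≡ 4 (mod 5); 4·4 ≡ 1, so inverse 4.
N/3 = 715; 715 ≡ 1 (mod 3), inverse 1.
N/11 = 195; 195 ≡ 8 (mod 11); 8·7 ≡ 1, so inverse 7.
N/13 = 165; 165 ≡ 9 (mod 13); 9·3 ≡ 1, so inverse 3.
x ≡ 2·429·4 + 2·715·1 + 0·195·7 + 2·165·3 = 5852.
5852 mod 2145 = 1562.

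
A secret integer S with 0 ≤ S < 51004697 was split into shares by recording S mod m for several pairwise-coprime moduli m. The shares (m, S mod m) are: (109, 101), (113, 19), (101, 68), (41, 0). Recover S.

Combine the congruences pairwise.
From S ≡ 101 (mod 109) write S = 101 + 109t. Substituting into S ≡ 19 (mod 113) gives 109t ≡ 31 (mod 113), and since 109⁻¹ ≡ 28 (mod 113), t ≡ 77. Hence S ≡ 101 + 109·77 = 8494 (mod 12317).
From S ≡ 8494 (mod 12317) write S = 8494 + 12317t. Substituting into S ≡ 68 (mod 101) gives 12317t ≡ 58 (mod 101), and since 96⁻¹ ≡ 20 (mod 101), t ≡ 49. Hence S ≡ 8494 + 12317·49 = 612027 (mod 1244017).
From S ≡ 612027 (mod 1244017) write S = 612027 + 1244017t. Substituting into S ≡ 0 (mod 41) gives 1244017t ≡ 21 (mod 41), and since 36⁻¹ ≡ 8 (mod 41), t ≡ 4. Hence S ≡ 612027 + 1244017·4 = 5588095 (mod 51004697).

5588095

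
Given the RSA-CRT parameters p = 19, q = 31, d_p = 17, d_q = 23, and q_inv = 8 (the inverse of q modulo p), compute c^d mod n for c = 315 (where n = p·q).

m₁ = c^(d_p) mod p: c ≡ 11 (mod 19), and 11^17 mod 19 = 7.
m₂ = c^(d_q) mod q: c ≡ 5 (mod 31), and 5^23 mod 31 = 25.
h = q_inv·(m₁ − m₂) mod p = 8·(7 − 25) mod 19 = 8.
m = m₂ + h·q = 25 + 8·31 = 273.

273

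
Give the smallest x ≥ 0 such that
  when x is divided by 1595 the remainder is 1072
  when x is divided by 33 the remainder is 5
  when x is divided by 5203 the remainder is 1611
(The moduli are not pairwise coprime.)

2119232

gcd(1595, 33) = 11 and 11 | (5 − 1072), so the pair is consistent; merging gives x ≡ 4262 (mod 4785), where 4785 = lcm(1595, 33).
gcd(4785, 5203) = 11 and 11 | (1611 − 4262), so the pair is consistent; merging gives x ≡ 2119232 (mod 2263305), where 2263305 = lcm(4785, 5203).
The solution is unique modulo lcm(1595, 33, 5203) = 2263305.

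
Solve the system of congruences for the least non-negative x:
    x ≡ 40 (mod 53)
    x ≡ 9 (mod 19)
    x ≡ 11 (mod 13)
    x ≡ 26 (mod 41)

From x ≡ 40 (mod 53) write x = 40 + 53t. Substituting into x ≡ 9 (mod 19) gives 53t ≡ 7 (mod 19), and since 15⁻¹ ≡ 14 (mod 19), t ≡ 3. Hence x ≡ 40 + 53·3 = 199 (mod 1007).
From x ≡ 199 (mod 1007) write x = 199 + 1007t. Substituting into x ≡ 11 (mod 13) gives 1007t ≡ 7 (mod 13), and since 6⁻¹ ≡ 11 (mod 13), t ≡ 12. Hence x ≡ 199 + 1007·12 = 12283 (mod 13091).
From x ≡ 12283 (mod 13091) write x = 12283 + 13091t. Substituting into x ≡ 26 (mod 41) gives 13091t ≡ 2 (mod 41), and since 12⁻¹ ≡ 24 (mod 41), t ≡ 7. Hence x ≡ 12283 + 13091·7 = 103920 (mod 536731).

103920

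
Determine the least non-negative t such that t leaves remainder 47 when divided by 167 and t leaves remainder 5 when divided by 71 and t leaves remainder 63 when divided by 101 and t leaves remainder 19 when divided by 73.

60044563

From t ≡ 47 (mod 167) write t = 47 + 167s. Substituting into t ≡ 5 (mod 71) gives 167s ≡ 29 (mod 71), and since 25⁻¹ ≡ 54 (mod 71), s ≡ 4. Hence t ≡ 47 + 167·4 = 715 (mod 11857).
From t ≡ 715 (mod 11857) write t = 715 + 11857s. Substituting into t ≡ 63 (mod 101) gives 11857s ≡ 55 (mod 101), and since 40⁻¹ ≡ 48 (mod 101), s ≡ 14. Hence t ≡ 715 + 11857·14 = 166713 (mod 1197557).
From t ≡ 166713 (mod 1197557) write t = 166713 + 1197557s. Substituting into t ≡ 19 (mod 73) gives 1197557s ≡ 38 (mod 73), and since 65⁻¹ ≡ 9 (mod 73), s ≡ 50. Hence t ≡ 166713 + 1197557·50 = 60044563 (mod 87421661).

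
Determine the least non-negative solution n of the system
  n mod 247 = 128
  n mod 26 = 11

375

Combine the congruences pairwise.
gcd(247, 26) = 13 and 13 | (11 − 128), so the pair is consistent; merging gives n ≡ 375 (mod 494), where 494 = lcm(247, 26).
The solution is unique modulo lcm(247, 26) = 494.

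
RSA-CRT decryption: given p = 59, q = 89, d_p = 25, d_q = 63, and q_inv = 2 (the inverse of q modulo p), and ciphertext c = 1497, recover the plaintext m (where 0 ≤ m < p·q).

m₁ = c^(d_p) mod p: c ≡ 22 (mod 59), and 22^25 mod 59 = 25.
m₂ = c^(d_q) mod q: c ≡ 73 (mod 89), and 73^63 mod 89 = 44.
h = q_inv·(m₁ − m₂) mod p = 2·(25 − 44) mod 59 = 21.
m = m₂ + h·q = 44 + 21·89 = 1913.

1913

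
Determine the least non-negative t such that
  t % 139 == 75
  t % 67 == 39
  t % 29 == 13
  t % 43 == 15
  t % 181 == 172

The moduli are pairwise coprime; N = 139·67·29·43·181 = 2102009291.
N/139 = 15122369; 15122369 ≡ 3 (mod 139); 3·93 ≡ 1, so inverse 93.
N/67 = 31373273; 31373273 ≡ 54 (mod 67); 54·36 ≡ 1, so inverse 36.
N/29 = 72483079; 72483079 ≡ 15 (mod 29); 15·2 ≡ 1, so inverse 2.
N/43 = 48883937; 48883937 ≡ 32 (mod 43); 32·39 ≡ 1, so inverse 39.
N/181 = 11613311; 11613311 ≡ 170 (mod 181); 170·148 ≡ 1, so inverse 148.
t ≡ 75·15122369·93 + 39·31373273·36 + 13·72483079·2 + 15·48883937·39 + 172·11613311·148 = 475636707082.
475636707082 mod 2102009291 = 582607316.

582607316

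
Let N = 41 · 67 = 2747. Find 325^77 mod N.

Mod 41: 325 ≡ 38; by Fermat, exponent reduces to 77 mod 40 = 37; 38^37 ≡ 3 (mod 41).
Mod 67: 325 ≡ 57; by Fermat, exponent reduces to 77 mod 66 = 11; 57^11 ≡ 38 (mod 67).
Combine by CRT: x ≡ 3 (mod 41), x ≡ 38 (mod 67) ⇒ x ≡ 1110 (mod 2747).

1110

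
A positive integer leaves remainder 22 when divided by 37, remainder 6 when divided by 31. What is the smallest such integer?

From x ≡ 22 (mod 37) write x = 22 + 37t. Substituting into x ≡ 6 (mod 31) gives 37t ≡ 15 (mod 31), and since 6⁻¹ ≡ 26 (mod 31), t ≡ 18. Hence x ≡ 22 + 37·18 = 688 (mod 1147).

688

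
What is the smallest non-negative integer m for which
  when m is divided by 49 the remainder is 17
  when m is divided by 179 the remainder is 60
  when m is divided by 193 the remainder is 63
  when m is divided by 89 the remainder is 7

The moduli are pairwise coprime; N = 49·179·193·89 = 150659467.
N/49 = 3074683; 3074683 ≡ 31 (mod 49); 31·19 ≡ 1, so inverse 19.
N/179 = 841673; 841673 ≡ 15 (mod 179); 15·12 ≡ 1, so inverse 12.
N/193 = 780619; 780619 ≡ 127 (mod 193); 127·38 ≡ 1, so inverse 38.
N/89 = 1692803; 1692803 ≡ 23 (mod 89); 23·31 ≡ 1, so inverse 31.
m ≡ 17·3074683·19 + 60·841673·12 + 63·780619·38 + 7·1692803·31 = 3835267306.
3835267306 mod 150659467 = 68780631.

68780631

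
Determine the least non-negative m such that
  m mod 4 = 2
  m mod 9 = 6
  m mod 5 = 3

The moduli are pairwise coprime; N = 4·9·5 = 180.
N/4 = 45; 45 ≡ 1 (mod 4), inverse 1.
N/9 = 20; 20 ≡ 2 (mod 9); 2·5 ≡ 1, so inverse 5.
N/5 = 36; 36 ≡ 1 (mod 5), inverse 1.
m ≡ 2·45·1 + 6·20·5 + 3·36·1 = 798.
798 mod 180 = 78.

78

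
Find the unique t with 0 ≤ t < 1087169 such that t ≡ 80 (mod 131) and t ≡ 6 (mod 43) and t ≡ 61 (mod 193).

The moduli are pairwise coprime; N = 131·43·193 = 1087169.
N/131 = 8299; 8299 ≡ 46 (mod 131); 46·94 ≡ 1, so inverse 94.
N/43 = 25283; 25283 ≡ 42 (mod 43); 42·42 ≡ 1, so inverse 42.
N/193 = 5633; 5633 ≡ 36 (mod 193); 36·59 ≡ 1, so inverse 59.
t ≡ 80·8299·94 + 6·25283·42 + 61·5633·59 = 89052963.
89052963 mod 1087169 = 992274.

992274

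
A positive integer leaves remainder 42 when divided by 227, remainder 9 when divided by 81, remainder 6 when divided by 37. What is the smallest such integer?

Combine the congruences pairwise.
From n ≡ 42 (mod 227) write n = 42 + 227t. Substituting into n ≡ 9 (mod 81) gives 227t ≡ 48 (mod 81), and since 65⁻¹ ≡ 5 (mod 81), t ≡ 78. Hence n ≡ 42 + 227·78 = 17748 (mod 18387).
From n ≡ 17748 (mod 18387) write n = 17748 + 18387t. Substituting into n ≡ 6 (mod 37) gives 18387t ≡ 18 (mod 37), and since 35⁻¹ ≡ 18 (mod 37), t ≡ 28. Hence n ≡ 17748 + 18387·28 = 532584 (mod 680319).

532584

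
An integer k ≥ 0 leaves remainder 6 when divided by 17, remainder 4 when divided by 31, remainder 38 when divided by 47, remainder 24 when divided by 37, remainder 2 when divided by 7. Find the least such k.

From k ≡ 6 (mod 17) write k = 6 + 17t. Substituting into k ≡ 4 (mod 31) gives 17t ≡ 29 (mod 31), and since 17⁻¹ ≡ 11 (mod 31), t ≡ 9. Hence k ≡ 6 + 17·9 = 159 (mod 527).
From k ≡ 159 (mod 527) write k = 159 + 527t. Substituting into k ≡ 38 (mod 47) gives 527t ≡ 20 (mod 47), and since 10⁻¹ ≡ 33 (mod 47), t ≡ 2. Hence k ≡ 159 + 527·2 = 1213 (mod 24769).
From k ≡ 1213 (mod 24769) write k = 1213 + 24769t. Substituting into k ≡ 24 (mod 37) gives 24769t ≡ 32 (mod 37), and since 16⁻¹ ≡ 7 (mod 37), t ≡ 2. Hence k ≡ 1213 + 24769·2 = 50751 (mod 916453).
From k ≡ 50751 (mod 916453) write k = 50751 + 916453t. Substituting into k ≡ 2 (mod 7) gives 916453t ≡ 1 (mod 7), and since 6⁻¹ ≡ 6 (mod 7), t ≡ 6. Hence k ≡ 50751 + 916453·6 = 5549469 (mod 6415171).

5549469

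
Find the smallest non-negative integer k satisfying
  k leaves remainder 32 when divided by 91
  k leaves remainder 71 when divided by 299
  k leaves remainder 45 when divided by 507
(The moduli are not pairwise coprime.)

13227

gcd(91, 299) = 13 and 13 | (71 − 32), so the pair is consistent; merging gives k ≡ 669 (mod 2093), where 2093 = lcm(91, 299).
gcd(2093, 507) = 13 and 13 | (45 − 669), so the pair is consistent; merging gives k ≡ 13227 (mod 81627), where 81627 = lcm(2093, 507).
The solution is unique modulo lcm(91, 299, 507) = 81627.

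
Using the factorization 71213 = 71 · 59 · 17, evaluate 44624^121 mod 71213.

Mod 71: 44624 ≡ 36; by Fermat, exponent reduces to 121 mod 70 = 51; 36^51 ≡ 24 (mod 71).
Mod 59: 44624 ≡ 20; by Fermat, exponent reduces to 121 mod 58 = 5; 20^5 ≡ 17 (mod 59).
Mod 17: 44624 ≡ 16; by Fermat, exponent reduces to 121 mod 16 = 9; 16^9 ≡ 16 (mod 17).
Combine by CRT: x ≡ 24 (mod 71), x ≡ 17 (mod 59), x ≡ 16 (mod 17) ⇒ x ≡ 35240 (mod 71213).

35240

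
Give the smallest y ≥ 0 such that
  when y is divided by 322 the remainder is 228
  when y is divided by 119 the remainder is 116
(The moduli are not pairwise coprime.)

3448

gcd(322, 119) = 7 and 7 | (116 − 228), so the pair is consistent; merging gives y ≡ 3448 (mod 5474), where 5474 = lcm(322, 119).
The solution is unique modulo lcm(322, 119) = 5474.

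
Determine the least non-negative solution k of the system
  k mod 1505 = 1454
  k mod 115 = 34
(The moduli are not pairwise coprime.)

30049

gcd(1505, 115) = 5 and 5 | (34 − 1454), so the pair is consistent; merging gives k ≡ 30049 (mod 34615), where 34615 = lcm(1505, 115).
The solution is unique modulo lcm(1505, 115) = 34615.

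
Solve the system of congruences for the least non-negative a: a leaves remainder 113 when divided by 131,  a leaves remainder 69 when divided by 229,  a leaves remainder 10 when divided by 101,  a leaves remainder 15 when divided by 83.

20359085

From a ≡ 113 (mod 131) write a = 113 + 131t. Substituting into a ≡ 69 (mod 229) gives 131t ≡ 185 (mod 229), and since 131⁻¹ ≡ 7 (mod 229), t ≡ 150. Hence a ≡ 113 + 131·150 = 19763 (mod 29999).
From a ≡ 19763 (mod 29999) write a = 19763 + 29999t. Substituting into a ≡ 10 (mod 101) gives 29999t ≡ 43 (mod 101), and since 2⁻¹ ≡ 51 (mod 101), t ≡ 72. Hence a ≡ 19763 + 29999·72 = 2179691 (mod 3029899).
From a ≡ 2179691 (mod 3029899) write a = 2179691 + 3029899t. Substituting into a ≡ 15 (mod 83) gives 3029899t ≡ 70 (mod 83), and since 67⁻¹ ≡ 57 (mod 83), t ≡ 6. Hence a ≡ 2179691 + 3029899·6 = 20359085 (mod 251481617).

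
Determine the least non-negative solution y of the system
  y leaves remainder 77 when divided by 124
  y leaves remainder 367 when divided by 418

22521

gcd(124, 418) = 2 and 2 | (367 − 77), so the pair is consistent; merging gives y ≡ 22521 (mod 25916), where 25916 = lcm(124, 418).
The solution is unique modulo lcm(124, 418) = 25916.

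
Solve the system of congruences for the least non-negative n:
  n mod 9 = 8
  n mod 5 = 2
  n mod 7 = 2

107

The moduli are pairwise coprime; M = 9·5·7 = 315.
M/9 = 35; 35 ≡ 8 (mod 9); 8·8 ≡ 1, so inverse 8.
M/5 = 63; 63 ≡ 3 (mod 5); 3·2 ≡ 1, so inverse 2.
M/7 = 45; 45 ≡ 3 (mod 7); 3·5 ≡ 1, so inverse 5.
n ≡ 8·35·8 + 2·63·2 + 2·45·5 = 2942.
2942 mod 315 = 107.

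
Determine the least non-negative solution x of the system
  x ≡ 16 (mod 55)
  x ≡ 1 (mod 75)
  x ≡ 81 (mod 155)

13876

gcd(55, 75) = 5 and 5 | (1 − 16), so the pair is consistent; merging gives x ≡ 676 (mod 825), where 825 = lcm(55, 75).
gcd(825, 155) = 5 and 5 | (81 − 676), so the pair is consistent; merging gives x ≡ 13876 (mod 25575), where 25575 = lcm(825, 155).
The solution is unique modulo lcm(55, 75, 155) = 25575.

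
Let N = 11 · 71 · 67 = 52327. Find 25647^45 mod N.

1594

Mod 11: 25647 ≡ 6; by Fermat, exponent reduces to 45 mod 10 = 5; 6^5 ≡ 10 (mod 11).
Mod 71: 25647 ≡ 16; 16^45 ≡ 32 (mod 71).
Mod 67: 25647 ≡ 53; 53^45 ≡ 53 (mod 67).
Combine by CRT: x ≡ 10 (mod 11), x ≡ 32 (mod 71), x ≡ 53 (mod 67) ⇒ x ≡ 1594 (mod 52327).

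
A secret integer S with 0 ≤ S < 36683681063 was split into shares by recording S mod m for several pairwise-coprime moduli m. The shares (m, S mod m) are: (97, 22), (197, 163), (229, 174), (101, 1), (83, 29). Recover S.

From S ≡ 22 (mod 97) write S = 22 + 97t. Substituting into S ≡ 163 (mod 197) gives 97t ≡ 141 (mod 197), and since 97⁻¹ ≡ 65 (mod 197), t ≡ 103. Hence S ≡ 22 + 97·103 = 10013 (mod 19109).
From S ≡ 10013 (mod 19109) write S = 10013 + 19109t. Substituting into S ≡ 174 (mod 229) gives 19109t ≡ 8 (mod 229), and since 102⁻¹ ≡ 119 (mod 229), t ≡ 36. Hence S ≡ 10013 + 19109·36 = 697937 (mod 4375961).
From S ≡ 697937 (mod 4375961) write S = 697937 + 4375961t. Substituting into S ≡ 1 (mod 101) gives 4375961t ≡ 75 (mod 101), and since 35⁻¹ ≡ 26 (mod 101), t ≡ 31. Hence S ≡ 697937 + 4375961·31 = 136352728 (mod 441972061).
From S ≡ 136352728 (mod 441972061) write S = 136352728 + 441972061t. Substituting into S ≡ 29 (mod 83) gives 441972061t ≡ 33 (mod 83), and since 49⁻¹ ≡ 61 (mod 83), t ≡ 21. Hence S ≡ 136352728 + 441972061·21 = 9417766009 (mod 36683681063).

9417766009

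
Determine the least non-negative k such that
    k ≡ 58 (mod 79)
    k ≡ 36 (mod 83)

From k ≡ 58 (mod 79) write k = 58 + 79t. Substituting into k ≡ 36 (mod 83) gives 79t ≡ 61 (mod 83), and since 79⁻¹ ≡ 62 (mod 83), t ≡ 47. Hence k ≡ 58 + 79·47 = 3771 (mod 6557).

3771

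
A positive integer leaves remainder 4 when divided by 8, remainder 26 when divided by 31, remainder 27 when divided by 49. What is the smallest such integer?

From n ≡ 4 (mod 8) write n = 4 + 8t. Substituting into n ≡ 26 (mod 31) gives 8t ≡ 22 (mod 31), and since 8⁻¹ ≡ 4 (mod 31), t ≡ 26. Hence n ≡ 4 + 8·26 = 212 (mod 248).
From n ≡ 212 (mod 248) write n = 212 + 248t. Substituting into n ≡ 27 (mod 49) gives 248t ≡ 11 (mod 49), and since 3⁻¹ ≡ 33 (mod 49), t ≡ 20. Hence n ≡ 212 + 248·20 = 5172 (mod 12152).

5172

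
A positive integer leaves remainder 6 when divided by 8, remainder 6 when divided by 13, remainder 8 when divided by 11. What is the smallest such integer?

The moduli are pairwise coprime; N = 8·13·11 = 1144.
N/8 = 143; 143 ≡ 7 (mod 8); 7·7 ≡ 1, so inverse 7.
N/13 = 88; 88 ≡ 10 (mod 13); 10·4 ≡ 1, so inverse 4.
N/11 = 104; 104 ≡ 5 (mod 11); 5·9 ≡ 1, so inverse 9.
k ≡ 6·143·7 + 6·88·4 + 8·104·9 = 15606.
15606 mod 1144 = 734.

734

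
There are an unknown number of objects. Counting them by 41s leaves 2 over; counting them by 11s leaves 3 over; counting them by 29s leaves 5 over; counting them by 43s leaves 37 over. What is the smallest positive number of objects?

Combine the congruences pairwise.
From N ≡ 2 (mod 41) write N = 2 + 41t. Substituting into N ≡ 3 (mod 11) gives 41t ≡ 1 (mod 11), and since 8⁻¹ ≡ 7 (mod 11), t ≡ 7. Hence N ≡ 2 + 41·7 = 289 (mod 451).
From N ≡ 289 (mod 451) write N = 289 + 451t. Substituting into N ≡ 5 (mod 29) gives 451t ≡ 6 (mod 29), and since 16⁻¹ ≡ 20 (mod 29), t ≡ 4. Hence N ≡ 289 + 451·4 = 2093 (mod 13079).
From N ≡ 2093 (mod 13079) write N = 2093 + 13079t. Substituting into N ≡ 37 (mod 43) gives 13079t ≡ 8 (mod 43), and since 7⁻¹ ≡ 37 (mod 43), t ≡ 38. Hence N ≡ 2093 + 13079·38 = 499095 (mod 562397).

499095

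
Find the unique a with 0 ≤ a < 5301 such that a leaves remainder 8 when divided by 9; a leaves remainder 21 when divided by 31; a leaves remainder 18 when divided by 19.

2222

The moduli are pairwise coprime; N = 9·31·19 = 5301.
N/9 = 589; 589 ≡ 4 (mod 9); 4·7 ≡ 1, so inverse 7.
N/31 = 171; 171 ≡ 16 (mod 31); 16·2 ≡ 1, so inverse 2.
N/19 = 279; 279 ≡ 13 (mod 19); 13·3 ≡ 1, so inverse 3.
a ≡ 8·589·7 + 21·171·2 + 18·279·3 = 55232.
55232 mod 5301 = 2222.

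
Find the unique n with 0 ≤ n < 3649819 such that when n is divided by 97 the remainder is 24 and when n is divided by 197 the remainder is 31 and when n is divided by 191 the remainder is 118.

2241694

The moduli are pairwise coprime; M = 97·197·191 = 3649819.
M/97 = 37627; 37627 ≡ 88 (mod 97); 88·43 ≡ 1, so inverse 43.
M/197 = 18527; 18527 ≡ 9 (mod 197); 9·22 ≡ 1, so inverse 22.
M/191 = 19109; 19109 ≡ 9 (mod 191); 9·85 ≡ 1, so inverse 85.
n ≡ 24·37627·43 + 31·18527·22 + 118·19109·85 = 243129748.
243129748 mod 3649819 = 2241694.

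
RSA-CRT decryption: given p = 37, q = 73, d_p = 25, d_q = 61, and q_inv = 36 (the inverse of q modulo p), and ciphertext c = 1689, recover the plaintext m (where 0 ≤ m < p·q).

m₁ = c^(d_p) mod p: c ≡ 24 (mod 37), and 24^25 mod 37 = 32.
m₂ = c^(d_q) mod q: c ≡ 10 (mod 73), and 10^61 mod 73 = 63.
h = q_inv·(m₁ − m₂) mod p = 36·(32 − 63) mod 37 = 31.
m = m₂ + h·q = 63 + 31·73 = 2326.

2326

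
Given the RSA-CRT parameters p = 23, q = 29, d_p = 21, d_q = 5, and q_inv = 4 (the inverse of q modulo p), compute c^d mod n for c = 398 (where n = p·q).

m₁ = c^(d_p) mod p: c ≡ 7 (mod 23), and 7^21 mod 23 = 10.
m₂ = c^(d_q) mod q: c ≡ 21 (mod 29), and 21^5 mod 29 = 2.
h = q_inv·(m₁ − m₂) mod p = 4·(10 − 2) mod 23 = 9.
m = m₂ + h·q = 2 + 9·29 = 263.

263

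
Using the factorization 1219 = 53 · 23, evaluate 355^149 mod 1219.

Mod 53: 355 ≡ 37; by Fermat, exponent reduces to 149 mod 52 = 45; 37^45 ≡ 40 (mod 53).
Mod 23: 355 ≡ 10; by Fermat, exponent reduces to 149 mod 22 = 17; 10^17 ≡ 17 (mod 23).
Combine by CRT: x ≡ 40 (mod 53), x ≡ 17 (mod 23) ⇒ x ≡ 40 (mod 1219).

40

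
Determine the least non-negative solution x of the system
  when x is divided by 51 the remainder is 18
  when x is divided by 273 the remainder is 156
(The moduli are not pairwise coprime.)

gcd(51, 273) = 3 and 3 | (156 − 18), so the pair is consistent; merging gives x ≡ 4251 (mod 4641), where 4641 = lcm(51, 273).
The solution is unique modulo lcm(51, 273) = 4641.

4251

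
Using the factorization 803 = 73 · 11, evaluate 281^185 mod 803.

670

Mod 73: 281 ≡ 62; by Fermat, exponent reduces to 185 mod 72 = 41; 62^41 ≡ 13 (mod 73).
Mod 11: 281 ≡ 6; by Fermat, exponent reduces to 185 mod 10 = 5; 6^5 ≡ 10 (mod 11).
Combine by CRT: x ≡ 13 (mod 73), x ≡ 10 (mod 11) ⇒ x ≡ 670 (mod 803).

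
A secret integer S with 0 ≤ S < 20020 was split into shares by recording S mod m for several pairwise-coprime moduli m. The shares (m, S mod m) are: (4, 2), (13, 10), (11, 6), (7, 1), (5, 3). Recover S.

The moduli are pairwise coprime; N = 4·13·11·7·5 = 20020.
N/4 = 5005; 5005 ≡ 1 (mod 4), inverse 1.
N/13 = 1540; 1540 ≡ 6 (mod 13); 6·11 ≡ 1, so inverse 11.
N/11 = 1820; 1820 ≡ 5 (mod 11); 5·9 ≡ 1, so inverse 9.
N/7 = 2860; 2860 ≡ 4 (mod 7); 4·2 ≡ 1, so inverse 2.
N/5 = 4004; 4004 ≡ 4 (mod 5); 4·4 ≡ 1, so inverse 4.
S ≡ 2·5005·1 + 10·1540·11 + 6·1820·9 + 1·2860·2 + 3·4004·4 = 331458.
331458 mod 20020 = 11138.

11138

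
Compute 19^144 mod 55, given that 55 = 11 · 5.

26

Mod 11: 19 ≡ 8; by Fermat, exponent reduces to 144 mod 10 = 4; 8^4 ≡ 4 (mod 11).
Mod 5: 19 ≡ 4; since 4 | 144, by Fermat 4^144 ≡ 1 (mod 5).
Combine by CRT: x ≡ 4 (mod 11), x ≡ 1 (mod 5) ⇒ x ≡ 26 (mod 55).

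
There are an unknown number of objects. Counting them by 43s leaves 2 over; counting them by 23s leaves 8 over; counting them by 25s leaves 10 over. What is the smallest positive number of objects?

From N ≡ 2 (mod 43) write N = 2 + 43t. Substituting into N ≡ 8 (mod 23) gives 43t ≡ 6 (mod 23), and since 20⁻¹ ≡ 15 (mod 23), t ≡ 21. Hence N ≡ 2 + 43·21 = 905 (mod 989).
From N ≡ 905 (mod 989) write N = 905 + 989t. Substituting into N ≡ 10 (mod 25) gives 989t ≡ 5 (mod 25), and since 14⁻¹ ≡ 9 (mod 25), t ≡ 20. Hence N ≡ 905 + 989·20 = 20685 (mod 24725).

20685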